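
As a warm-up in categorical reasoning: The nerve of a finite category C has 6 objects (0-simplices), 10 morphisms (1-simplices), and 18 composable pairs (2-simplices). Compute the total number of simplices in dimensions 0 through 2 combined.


The 2-skeleton of the nerve N(C) consists of simplices in dimensions 0, 1, 2:
  |N(C)_0| = 6 (objects)
  |N(C)_1| = 10 (morphisms)
  |N(C)_2| = 18 (composable pairs)
Total = 6 + 10 + 18 = 34

34


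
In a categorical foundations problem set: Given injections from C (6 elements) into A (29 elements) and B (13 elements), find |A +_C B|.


The pushout A +_C B identifies the images of C in A and B.
|A +_C B| = |A| + |B| - |C| (for injections).
= 29 + 13 - 6 = 36

36


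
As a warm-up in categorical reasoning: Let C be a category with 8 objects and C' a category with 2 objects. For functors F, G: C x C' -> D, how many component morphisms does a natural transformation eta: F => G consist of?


A natural transformation eta: F => G assigns one component morphism per
object of the domain category.
The domain is the product category C x C', so
|Ob(C x C')| = |Ob(C)| * |Ob(C')| = 8 * 2 = 16.
Therefore eta has 16 component morphisms.

16


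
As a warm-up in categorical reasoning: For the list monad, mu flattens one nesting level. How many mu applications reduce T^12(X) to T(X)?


Each application of mu: T^2 -> T removes one layer of nesting.
Starting at depth 12 (i.e., T^12(X)), we need to reach T(X).
Number of mu applications = 12 - 1 = 11

11


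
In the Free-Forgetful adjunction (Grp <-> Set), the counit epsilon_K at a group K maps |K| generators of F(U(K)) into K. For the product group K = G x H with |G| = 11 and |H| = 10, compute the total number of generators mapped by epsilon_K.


The counit epsilon_K: F(U(K)) -> K of the Free-Forgetful adjunction
maps |K| generators of F(U(K)) into K. For K = G x H (the product group),
|G x H| = |G| * |H|.
Total generators mapped = 11 * 10 = 110.

110


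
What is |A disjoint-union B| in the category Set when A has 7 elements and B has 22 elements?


In Set, the coproduct A + B is the disjoint union.
|A + B| = |A| + |B| = 7 + 22 = 29

29


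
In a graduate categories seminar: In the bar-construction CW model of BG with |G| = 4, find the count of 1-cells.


In the bar-construction CW model of BG, the n-cells are indexed by
n-tuples [g_1|...|g_n] of non-identity elements of G (degenerate
simplices with some g_i = e do not contribute cells), so there are
(|G| - 1)^n n-cells.
For dim = 1 with |G| = 4:
cells = (4 - 1)^1 = 3^1 = 3

3


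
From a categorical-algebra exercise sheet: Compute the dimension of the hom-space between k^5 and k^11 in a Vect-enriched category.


In Vect-enriched categories, Hom(k^n, k^m) is the space of m x n matrices.
dim(Hom(k^5, k^11)) = 11 * 5 = 55

55


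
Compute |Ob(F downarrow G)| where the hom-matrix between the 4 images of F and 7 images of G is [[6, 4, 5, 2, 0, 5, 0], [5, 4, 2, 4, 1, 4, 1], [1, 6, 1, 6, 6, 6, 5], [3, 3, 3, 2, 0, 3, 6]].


Objects of (F downarrow G) are triples (a, b, h: F(a)->G(b)).
The count equals the sum of all entries in the hom-matrix.
sum(row 0) = 22
sum(row 1) = 21
sum(row 2) = 31
sum(row 3) = 20
Grand total = 94

94


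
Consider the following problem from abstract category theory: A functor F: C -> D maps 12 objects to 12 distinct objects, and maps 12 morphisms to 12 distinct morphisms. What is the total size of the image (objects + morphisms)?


The image of F consists of distinct objects and distinct morphisms.
|Im(F)| on objects = 12
|Im(F)| on morphisms = 12
Total image cardinality = 12 + 12 = 24

24


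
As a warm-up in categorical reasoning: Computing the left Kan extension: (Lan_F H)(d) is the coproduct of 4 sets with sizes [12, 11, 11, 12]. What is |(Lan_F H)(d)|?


Pointwise, the left Kan extension (Lan_F H)(d) is the colimit, indexed
by the comma category (F downarrow d), of H composed with the
projection (F downarrow d) -> C. Here that colimit is given
as a coproduct (disjoint union) of sets, so its cardinality is the
sum of the sizes of the summands.
Coproduct of sets with sizes: 12 + 11 + 11 + 12
= 46

46


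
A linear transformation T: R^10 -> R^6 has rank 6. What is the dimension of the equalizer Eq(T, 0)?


The equalizer of f and the zero map is ker(f).
By the rank-nullity theorem: dim(ker(f)) = dim(domain) - rank(f).
dim(ker(f)) = 10 - 6 = 4

4


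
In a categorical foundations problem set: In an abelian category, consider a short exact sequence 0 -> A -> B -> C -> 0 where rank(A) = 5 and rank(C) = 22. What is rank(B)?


For a short exact sequence 0 -> A -> B -> C -> 0,
rank is additive: rank(B) = rank(A) + rank(C).
rank(B) = 5 + 22 = 27

27


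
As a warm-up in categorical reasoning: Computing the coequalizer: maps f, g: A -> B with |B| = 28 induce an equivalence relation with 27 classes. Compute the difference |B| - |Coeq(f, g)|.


The coequalizer Coeq(f, g) = B / ~ has one element per equivalence class.
|B| = 28, |Coeq(f, g)| = 27.
|B| - |Coeq(f, g)| = 28 - 27 = 1.

1


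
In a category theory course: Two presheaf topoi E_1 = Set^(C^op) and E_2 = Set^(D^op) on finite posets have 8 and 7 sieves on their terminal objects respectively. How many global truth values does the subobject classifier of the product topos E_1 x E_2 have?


In a product of presheaf topoi E_1 x E_2, the subobject classifier
is Omega = Omega_1 x Omega_2 (componentwise), so
|Omega(top)| = |Omega_1(top_1)| * |Omega_2(top_2)|.
= 8 * 7 = 56.

56


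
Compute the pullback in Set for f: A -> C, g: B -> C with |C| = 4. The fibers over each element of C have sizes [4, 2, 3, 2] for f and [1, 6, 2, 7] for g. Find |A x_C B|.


The pullback A x_C B consists of pairs (a, b) with f(a) = g(b).
For each element c in C, the fiber product has |f^-1(c)| * |g^-1(c)| elements.
Summing over C: 4 * 1 + 2 * 6 + 3 * 2 + 2 * 7
= 4 + 12 + 6 + 14 = 36

36


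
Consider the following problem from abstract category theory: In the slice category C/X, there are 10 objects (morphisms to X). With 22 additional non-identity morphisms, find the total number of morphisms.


In the slice category C/X, objects are morphisms to X.
Identity morphisms: 10 (one per object of C/X).
Non-identity morphisms: 22.
Total = 10 + 22 = 32

32


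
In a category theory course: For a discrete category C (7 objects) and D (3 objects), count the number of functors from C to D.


A functor from a discrete category C to D is determined by
where each object maps. Each of the 7 objects of C can map
to any of the 3 objects of D independently.
Number of functors = 3^7 = 2187

2187


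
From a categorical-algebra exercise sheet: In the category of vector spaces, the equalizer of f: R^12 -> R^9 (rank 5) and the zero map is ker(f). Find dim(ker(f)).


The equalizer of f and the zero map is ker(f).
By the rank-nullity theorem: dim(ker(f)) = dim(domain) - rank(f).
dim(ker(f)) = 12 - 5 = 7

7


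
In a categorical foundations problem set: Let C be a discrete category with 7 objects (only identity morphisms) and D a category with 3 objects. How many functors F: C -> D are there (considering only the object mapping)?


A functor from a discrete category C to D is determined by
where each object maps. Each of the 7 objects of C can map
to any of the 3 objects of D independently.
Number of functors = 3^7 = 2187

2187


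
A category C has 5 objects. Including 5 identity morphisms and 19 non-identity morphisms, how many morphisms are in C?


Each object has an identity morphism, giving 5 identities.
Adding the 19 non-identity morphisms:
Total = 5 + 19 = 24

24


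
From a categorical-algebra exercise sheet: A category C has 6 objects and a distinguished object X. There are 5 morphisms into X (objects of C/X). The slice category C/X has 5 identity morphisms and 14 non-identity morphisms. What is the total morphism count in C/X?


In the slice category C/X, objects are morphisms to X.
Identity morphisms: 5 (one per object of C/X).
Non-identity morphisms: 14.
Total = 5 + 14 = 19

19


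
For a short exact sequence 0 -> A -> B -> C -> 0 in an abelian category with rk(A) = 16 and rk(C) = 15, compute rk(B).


For a short exact sequence 0 -> A -> B -> C -> 0,
rank is additive: rank(B) = rank(A) + rank(C).
rank(B) = 16 + 15 = 31

31


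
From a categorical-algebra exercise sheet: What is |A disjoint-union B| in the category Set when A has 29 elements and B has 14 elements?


In Set, the coproduct A + B is the disjoint union.
|A + B| = |A| + |B| = 29 + 14 = 43

43


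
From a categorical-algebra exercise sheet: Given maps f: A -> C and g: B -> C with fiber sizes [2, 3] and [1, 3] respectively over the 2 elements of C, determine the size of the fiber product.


The pullback A x_C B consists of pairs (a, b) with f(a) = g(b).
For each element c in C, the fiber product has |f^-1(c)| * |g^-1(c)| elements.
Summing over C: 2 * 1 + 3 * 3
= 2 + 9 = 11

11


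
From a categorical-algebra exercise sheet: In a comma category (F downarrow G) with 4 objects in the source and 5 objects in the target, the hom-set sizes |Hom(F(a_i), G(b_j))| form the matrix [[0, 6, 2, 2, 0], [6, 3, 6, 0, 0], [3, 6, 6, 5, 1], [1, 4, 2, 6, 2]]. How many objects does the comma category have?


Objects of (F downarrow G) are triples (a, b, h: F(a)->G(b)).
The count equals the sum of all entries in the hom-matrix.
sum(row 0) = 10
sum(row 1) = 15
sum(row 2) = 21
sum(row 3) = 15
Grand total = 61

61


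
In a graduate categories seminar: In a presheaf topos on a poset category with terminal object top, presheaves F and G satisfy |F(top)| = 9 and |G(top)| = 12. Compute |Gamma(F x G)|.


Global sections of a presheaf on a poset with terminal top satisfy
Gamma(H) ~ H(top). Presheaves admit pointwise products, so
(F x G)(top) = F(top) x G(top) (Cartesian product).
|Gamma(F x G)| = |F(top)| * |G(top)| = 9 * 12 = 108.

108


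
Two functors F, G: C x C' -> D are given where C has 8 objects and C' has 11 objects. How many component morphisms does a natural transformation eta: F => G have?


A natural transformation eta: F => G assigns one component morphism per
object of the domain category.
The domain is the product category C x C', so
|Ob(C x C')| = |Ob(C)| * |Ob(C')| = 8 * 11 = 88.
Therefore eta has 88 component morphisms.

88


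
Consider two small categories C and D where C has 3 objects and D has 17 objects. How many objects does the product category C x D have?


The product category C x D has objects that are pairs (c, d).
Number of pairs = |Ob(C)| * |Ob(D)| = 3 * 17 = 51

51


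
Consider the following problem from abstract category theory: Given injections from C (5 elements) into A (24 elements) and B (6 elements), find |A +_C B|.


The pushout A +_C B identifies the images of C in A and B.
|A +_C B| = |A| + |B| - |C| (for injections).
= 24 + 6 - 5 = 25

25


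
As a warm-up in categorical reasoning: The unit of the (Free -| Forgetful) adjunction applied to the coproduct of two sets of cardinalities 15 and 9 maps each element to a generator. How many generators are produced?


The unit eta_X: X -> U(F(X)) of the Free-Forgetful adjunction
maps each element of X to a generator of F(X). For X = S + T (disjoint
union in Set), |S + T| = |S| + |T|.
Total mappings = 15 + 9 = 24.

24


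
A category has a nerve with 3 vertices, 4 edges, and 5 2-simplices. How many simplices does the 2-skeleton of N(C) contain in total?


The 2-skeleton of the nerve N(C) consists of simplices in dimensions 0, 1, 2:
  |N(C)_0| = 3 (objects)
  |N(C)_1| = 4 (morphisms)
  |N(C)_2| = 5 (composable pairs)
Total = 3 + 4 + 5 = 12

12


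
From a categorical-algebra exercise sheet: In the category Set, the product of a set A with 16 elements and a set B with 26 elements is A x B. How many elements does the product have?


In Set, the product A x B is the Cartesian product.
By the universal property, |A x B| = |A| * |B|.
|A x B| = 16 * 26 = 416

416


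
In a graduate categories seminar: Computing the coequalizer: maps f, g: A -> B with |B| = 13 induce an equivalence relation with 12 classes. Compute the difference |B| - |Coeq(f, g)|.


The coequalizer Coeq(f, g) = B / ~ has one element per equivalence class.
|B| = 13, |Coeq(f, g)| = 12.
|B| - |Coeq(f, g)| = 13 - 12 = 1.

1


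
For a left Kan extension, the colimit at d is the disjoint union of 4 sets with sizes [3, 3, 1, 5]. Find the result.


Pointwise, the left Kan extension (Lan_F H)(d) is the colimit, indexed
by the comma category (F downarrow d), of H composed with the
projection (F downarrow d) -> C. Here that colimit is given
as a coproduct (disjoint union) of sets, so its cardinality is the
sum of the sizes of the summands.
Coproduct of sets with sizes: 3 + 3 + 1 + 5
= 12

12


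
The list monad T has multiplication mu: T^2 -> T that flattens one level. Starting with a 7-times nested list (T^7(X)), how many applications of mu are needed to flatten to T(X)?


Each application of mu: T^2 -> T removes one layer of nesting.
Starting at depth 7 (i.e., T^7(X)), we need to reach T(X).
Number of mu applications = 7 - 1 = 6

6


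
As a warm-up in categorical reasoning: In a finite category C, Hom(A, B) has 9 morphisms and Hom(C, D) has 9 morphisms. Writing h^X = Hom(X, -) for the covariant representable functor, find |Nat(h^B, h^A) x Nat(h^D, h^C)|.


By the Yoneda lemma, Nat(h^B, h^A) is isomorphic to Hom(A, B),
so |Nat(h^B, h^A)| = |Hom(A, B)| and |Nat(h^D, h^C)| = |Hom(C, D)|.
|Hom(A, B)| = 9, |Hom(C, D)| = 9.
|Nat(h^B, h^A) x Nat(h^D, h^C)| = 9 * 9 = 81

81


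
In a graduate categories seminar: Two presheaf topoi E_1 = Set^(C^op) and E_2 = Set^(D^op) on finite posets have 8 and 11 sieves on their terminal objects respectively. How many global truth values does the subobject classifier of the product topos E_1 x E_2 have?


In a product of presheaf topoi E_1 x E_2, the subobject classifier
is Omega = Omega_1 x Omega_2 (componentwise), so
|Omega(top)| = |Omega_1(top_1)| * |Omega_2(top_2)|.
= 8 * 11 = 88.

88


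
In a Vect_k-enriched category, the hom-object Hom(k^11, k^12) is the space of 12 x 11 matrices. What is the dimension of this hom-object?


In Vect-enriched categories, Hom(k^n, k^m) is the space of m x n matrices.
dim(Hom(k^11, k^12)) = 12 * 11 = 132

132


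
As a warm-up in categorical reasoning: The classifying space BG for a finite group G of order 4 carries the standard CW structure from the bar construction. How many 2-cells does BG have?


In the bar-construction CW model of BG, the n-cells are indexed by
n-tuples [g_1|...|g_n] of non-identity elements of G (degenerate
simplices with some g_i = e do not contribute cells), so there are
(|G| - 1)^n n-cells.
For dim = 2 with |G| = 4:
cells = (4 - 1)^2 = 3^2 = 9

9


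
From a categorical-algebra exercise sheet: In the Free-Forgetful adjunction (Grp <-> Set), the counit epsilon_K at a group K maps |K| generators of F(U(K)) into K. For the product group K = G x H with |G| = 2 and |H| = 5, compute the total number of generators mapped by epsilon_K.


The counit epsilon_K: F(U(K)) -> K of the Free-Forgetful adjunction
maps |K| generators of F(U(K)) into K. For K = G x H (the product group),
|G x H| = |G| * |H|.
Total generators mapped = 2 * 5 = 10.

10


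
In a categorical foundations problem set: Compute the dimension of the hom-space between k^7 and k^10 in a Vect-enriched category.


In Vect-enriched categories, Hom(k^n, k^m) is the space of m x n matrices.
dim(Hom(k^7, k^10)) = 10 * 7 = 70

70


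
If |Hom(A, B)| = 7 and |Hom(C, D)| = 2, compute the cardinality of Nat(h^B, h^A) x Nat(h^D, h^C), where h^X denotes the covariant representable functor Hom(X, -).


By the Yoneda lemma, Nat(h^B, h^A) is isomorphic to Hom(A, B),
so |Nat(h^B, h^A)| = |Hom(A, B)| and |Nat(h^D, h^C)| = |Hom(C, D)|.
|Hom(A, B)| = 7, |Hom(C, D)| = 2.
|Nat(h^B, h^A) x Nat(h^D, h^C)| = 7 * 2 = 14

14


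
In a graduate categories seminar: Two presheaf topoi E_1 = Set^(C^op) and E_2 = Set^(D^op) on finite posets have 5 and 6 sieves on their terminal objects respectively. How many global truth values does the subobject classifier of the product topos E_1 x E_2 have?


In a product of presheaf topoi E_1 x E_2, the subobject classifier
is Omega = Omega_1 x Omega_2 (componentwise), so
|Omega(top)| = |Omega_1(top_1)| * |Omega_2(top_2)|.
= 5 * 6 = 30.

30


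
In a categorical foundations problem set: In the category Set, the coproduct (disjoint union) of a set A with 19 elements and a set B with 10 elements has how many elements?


In Set, the coproduct A + B is the disjoint union.
|A + B| = |A| + |B| = 19 + 10 = 29

29


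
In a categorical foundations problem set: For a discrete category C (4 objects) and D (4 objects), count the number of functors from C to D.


A functor from a discrete category C to D is determined by
where each object maps. Each of the 4 objects of C can map
to any of the 4 objects of D independently.
Number of functors = 4^4 = 256

256


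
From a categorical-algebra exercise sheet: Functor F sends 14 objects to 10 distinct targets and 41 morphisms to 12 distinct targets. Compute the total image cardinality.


The image of F consists of distinct objects and distinct morphisms.
|Im(F)| on objects = 10
|Im(F)| on morphisms = 12
Total image cardinality = 10 + 12 = 22

22


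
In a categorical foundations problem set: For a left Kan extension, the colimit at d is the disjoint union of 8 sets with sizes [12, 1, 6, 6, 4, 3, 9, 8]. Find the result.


Pointwise, the left Kan extension (Lan_F H)(d) is the colimit, indexed
by the comma category (F downarrow d), of H composed with the
projection (F downarrow d) -> C. Here that colimit is given
as a coproduct (disjoint union) of sets, so its cardinality is the
sum of the sizes of the summands.
Coproduct of sets with sizes: 12 + 1 + 6 + 6 + 4 + 3 + 9 + 8
= 49

49


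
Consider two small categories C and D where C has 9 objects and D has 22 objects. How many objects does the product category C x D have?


The product category C x D has objects that are pairs (c, d).
Number of pairs = |Ob(C)| * |Ob(D)| = 9 * 22 = 198

198


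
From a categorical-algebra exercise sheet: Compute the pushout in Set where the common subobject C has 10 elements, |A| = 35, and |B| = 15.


The pushout A +_C B identifies the images of C in A and B.
|A +_C B| = |A| + |B| - |C| (for injections).
= 35 + 15 - 10 = 40

40


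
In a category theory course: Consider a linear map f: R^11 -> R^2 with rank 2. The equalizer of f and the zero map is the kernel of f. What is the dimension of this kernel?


The equalizer of f and the zero map is ker(f).
By the rank-nullity theorem: dim(ker(f)) = dim(domain) - rank(f).
dim(ker(f)) = 11 - 2 = 9

9


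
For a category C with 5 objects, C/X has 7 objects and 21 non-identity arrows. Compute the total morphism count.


In the slice category C/X, objects are morphisms to X.
Identity morphisms: 7 (one per object of C/X).
Non-identity morphisms: 21.
Total = 7 + 21 = 28

28


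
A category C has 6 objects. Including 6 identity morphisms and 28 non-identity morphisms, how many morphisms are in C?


Each object has an identity morphism, giving 6 identities.
Adding the 28 non-identity morphisms:
Total = 6 + 28 = 34

34


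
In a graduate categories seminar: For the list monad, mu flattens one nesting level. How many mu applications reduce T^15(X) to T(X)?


Each application of mu: T^2 -> T removes one layer of nesting.
Starting at depth 15 (i.e., T^15(X)), we need to reach T(X).
Number of mu applications = 15 - 1 = 14

14


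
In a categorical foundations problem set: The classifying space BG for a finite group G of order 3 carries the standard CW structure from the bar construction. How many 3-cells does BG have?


In the bar-construction CW model of BG, the n-cells are indexed by
n-tuples [g_1|...|g_n] of non-identity elements of G (degenerate
simplices with some g_i = e do not contribute cells), so there are
(|G| - 1)^n n-cells.
For dim = 3 with |G| = 3:
cells = (3 - 1)^3 = 2^3 = 8

8


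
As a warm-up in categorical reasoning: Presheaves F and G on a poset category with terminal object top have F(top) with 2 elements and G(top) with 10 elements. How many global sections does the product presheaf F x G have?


Global sections of a presheaf on a poset with terminal top satisfy
Gamma(H) ~ H(top). Presheaves admit pointwise products, so
(F x G)(top) = F(top) x G(top) (Cartesian product).
|Gamma(F x G)| = |F(top)| * |G(top)| = 2 * 10 = 20.

20


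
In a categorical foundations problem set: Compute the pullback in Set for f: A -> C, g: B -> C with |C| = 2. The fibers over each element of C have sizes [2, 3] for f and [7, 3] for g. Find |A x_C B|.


The pullback A x_C B consists of pairs (a, b) with f(a) = g(b).
For each element c in C, the fiber product has |f^-1(c)| * |g^-1(c)| elements.
Summing over C: 2 * 7 + 3 * 3
= 14 + 9 = 23

23


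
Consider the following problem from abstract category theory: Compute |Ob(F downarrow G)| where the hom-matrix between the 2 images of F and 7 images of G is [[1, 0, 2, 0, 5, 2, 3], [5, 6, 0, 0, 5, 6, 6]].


Objects of (F downarrow G) are triples (a, b, h: F(a)->G(b)).
The count equals the sum of all entries in the hom-matrix.
sum(row 0) = 13
sum(row 1) = 28
Grand total = 41

41


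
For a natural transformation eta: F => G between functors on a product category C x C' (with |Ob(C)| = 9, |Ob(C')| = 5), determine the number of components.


A natural transformation eta: F => G assigns one component morphism per
object of the domain category.
The domain is the product category C x C', so
|Ob(C x C')| = |Ob(C)| * |Ob(C')| = 9 * 5 = 45.
Therefore eta has 45 component morphisms.

45


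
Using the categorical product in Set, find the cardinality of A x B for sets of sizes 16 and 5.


In Set, the product A x B is the Cartesian product.
By the universal property, |A x B| = |A| * |B|.
|A x B| = 16 * 5 = 80

80


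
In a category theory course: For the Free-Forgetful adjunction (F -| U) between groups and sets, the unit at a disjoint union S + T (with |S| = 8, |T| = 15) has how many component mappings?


The unit eta_X: X -> U(F(X)) of the Free-Forgetful adjunction
maps each element of X to a generator of F(X). For X = S + T (disjoint
union in Set), |S + T| = |S| + |T|.
Total mappings = 8 + 15 = 23.

23


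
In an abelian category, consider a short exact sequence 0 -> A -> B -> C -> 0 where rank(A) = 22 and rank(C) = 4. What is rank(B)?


For a short exact sequence 0 -> A -> B -> C -> 0,
rank is additive: rank(B) = rank(A) + rank(C).
rank(B) = 22 + 4 = 26

26


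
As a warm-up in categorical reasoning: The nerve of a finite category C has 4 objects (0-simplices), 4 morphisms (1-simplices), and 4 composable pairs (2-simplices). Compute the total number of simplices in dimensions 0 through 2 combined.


The 2-skeleton of the nerve N(C) consists of simplices in dimensions 0, 1, 2:
  |N(C)_0| = 4 (objects)
  |N(C)_1| = 4 (morphisms)
  |N(C)_2| = 4 (composable pairs)
Total = 4 + 4 + 4 = 12

12


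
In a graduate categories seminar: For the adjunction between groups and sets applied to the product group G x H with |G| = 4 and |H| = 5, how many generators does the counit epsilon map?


The counit epsilon_K: F(U(K)) -> K of the Free-Forgetful adjunction
maps |K| generators of F(U(K)) into K. For K = G x H (the product group),
|G x H| = |G| * |H|.
Total generators mapped = 4 * 5 = 20.

20


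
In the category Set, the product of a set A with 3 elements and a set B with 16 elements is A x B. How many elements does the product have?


In Set, the product A x B is the Cartesian product.
By the universal property, |A x B| = |A| * |B|.
|A x B| = 3 * 16 = 48

48


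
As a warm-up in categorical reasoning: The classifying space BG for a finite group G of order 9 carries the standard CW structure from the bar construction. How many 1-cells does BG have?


In the bar-construction CW model of BG, the n-cells are indexed by
n-tuples [g_1|...|g_n] of non-identity elements of G (degenerate
simplices with some g_i = e do not contribute cells), so there are
(|G| - 1)^n n-cells.
For dim = 1 with |G| = 9:
cells = (9 - 1)^1 = 8^1 = 8

8


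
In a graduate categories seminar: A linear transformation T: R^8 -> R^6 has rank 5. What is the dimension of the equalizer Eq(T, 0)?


The equalizer of f and the zero map is ker(f).
By the rank-nullity theorem: dim(ker(f)) = dim(domain) - rank(f).
dim(ker(f)) = 8 - 5 = 3

3


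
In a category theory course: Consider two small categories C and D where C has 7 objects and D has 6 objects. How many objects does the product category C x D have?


The product category C x D has objects that are pairs (c, d).
Number of pairs = |Ob(C)| * |Ob(D)| = 7 * 6 = 42

42


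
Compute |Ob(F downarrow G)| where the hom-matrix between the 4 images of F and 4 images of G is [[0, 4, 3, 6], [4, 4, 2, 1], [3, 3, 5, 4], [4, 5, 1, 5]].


Objects of (F downarrow G) are triples (a, b, h: F(a)->G(b)).
The count equals the sum of all entries in the hom-matrix.
sum(row 0) = 13
sum(row 1) = 11
sum(row 2) = 15
sum(row 3) = 15
Grand total = 54

54


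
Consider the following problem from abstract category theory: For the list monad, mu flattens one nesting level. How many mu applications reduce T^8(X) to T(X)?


Each application of mu: T^2 -> T removes one layer of nesting.
Starting at depth 8 (i.e., T^8(X)), we need to reach T(X).
Number of mu applications = 8 - 1 = 7

7


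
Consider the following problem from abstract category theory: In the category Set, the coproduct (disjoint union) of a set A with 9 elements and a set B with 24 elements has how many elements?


In Set, the coproduct A + B is the disjoint union.
|A + B| = |A| + |B| = 9 + 24 = 33

33


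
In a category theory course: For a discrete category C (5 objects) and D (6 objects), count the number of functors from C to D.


A functor from a discrete category C to D is determined by
where each object maps. Each of the 5 objects of C can map
to any of the 6 objects of D independently.
Number of functors = 6^5 = 7776

7776


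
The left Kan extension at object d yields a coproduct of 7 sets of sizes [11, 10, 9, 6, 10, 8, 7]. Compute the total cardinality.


Pointwise, the left Kan extension (Lan_F H)(d) is the colimit, indexed
by the comma category (F downarrow d), of H composed with the
projection (F downarrow d) -> C. Here that colimit is given
as a coproduct (disjoint union) of sets, so its cardinality is the
sum of the sizes of the summands.
Coproduct of sets with sizes: 11 + 10 + 9 + 6 + 10 + 8 + 7
= 61

61


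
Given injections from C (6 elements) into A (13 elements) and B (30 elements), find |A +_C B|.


The pushout A +_C B identifies the images of C in A and B.
|A +_C B| = |A| + |B| - |C| (for injections).
= 13 + 30 - 6 = 37

37


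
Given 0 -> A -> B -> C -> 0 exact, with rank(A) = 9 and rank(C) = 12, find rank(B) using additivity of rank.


For a short exact sequence 0 -> A -> B -> C -> 0,
rank is additive: rank(B) = rank(A) + rank(C).
rank(B) = 9 + 12 = 21

21


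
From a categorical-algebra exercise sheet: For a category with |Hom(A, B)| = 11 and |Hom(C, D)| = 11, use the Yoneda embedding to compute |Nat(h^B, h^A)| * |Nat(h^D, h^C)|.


By the Yoneda lemma, Nat(h^B, h^A) is isomorphic to Hom(A, B),
so |Nat(h^B, h^A)| = |Hom(A, B)| and |Nat(h^D, h^C)| = |Hom(C, D)|.
|Hom(A, B)| = 11, |Hom(C, D)| = 11.
|Nat(h^B, h^A) x Nat(h^D, h^C)| = 11 * 11 = 121

121


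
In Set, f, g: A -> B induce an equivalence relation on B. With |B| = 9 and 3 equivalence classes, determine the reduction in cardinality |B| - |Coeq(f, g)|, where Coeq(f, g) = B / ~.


The coequalizer Coeq(f, g) = B / ~ has one element per equivalence class.
|B| = 9, |Coeq(f, g)| = 3.
|B| - |Coeq(f, g)| = 9 - 3 = 6.

6


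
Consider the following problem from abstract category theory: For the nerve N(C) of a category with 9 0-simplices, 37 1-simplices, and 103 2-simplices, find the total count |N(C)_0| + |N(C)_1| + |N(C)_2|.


The 2-skeleton of the nerve N(C) consists of simplices in dimensions 0, 1, 2:
  |N(C)_0| = 9 (objects)
  |N(C)_1| = 37 (morphisms)
  |N(C)_2| = 103 (composable pairs)
Total = 9 + 37 + 103 = 149

149


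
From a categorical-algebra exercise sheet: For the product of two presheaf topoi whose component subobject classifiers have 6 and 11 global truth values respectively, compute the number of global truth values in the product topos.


In a product of presheaf topoi E_1 x E_2, the subobject classifier
is Omega = Omega_1 x Omega_2 (componentwise), so
|Omega(top)| = |Omega_1(top_1)| * |Omega_2(top_2)|.
= 6 * 11 = 66.

66


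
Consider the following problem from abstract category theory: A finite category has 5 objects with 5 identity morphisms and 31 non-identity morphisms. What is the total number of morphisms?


Each object has an identity morphism, giving 5 identities.
Adding the 31 non-identity morphisms:
Total = 5 + 31 = 36

36


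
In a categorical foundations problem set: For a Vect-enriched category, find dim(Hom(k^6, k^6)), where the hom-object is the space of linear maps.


In Vect-enriched categories, Hom(k^n, k^m) is the space of m x n matrices.
dim(Hom(k^6, k^6)) = 6 * 6 = 36

36


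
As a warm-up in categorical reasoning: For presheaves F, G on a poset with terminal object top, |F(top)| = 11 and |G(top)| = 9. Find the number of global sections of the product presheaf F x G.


Global sections of a presheaf on a poset with terminal top satisfy
Gamma(H) ~ H(top). Presheaves admit pointwise products, so
(F x G)(top) = F(top) x G(top) (Cartesian product).
|Gamma(F x G)| = |F(top)| * |G(top)| = 11 * 9 = 99.

99


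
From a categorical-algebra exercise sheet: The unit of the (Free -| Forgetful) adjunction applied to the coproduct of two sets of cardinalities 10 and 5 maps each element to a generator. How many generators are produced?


The unit eta_X: X -> U(F(X)) of the Free-Forgetful adjunction
maps each element of X to a generator of F(X). For X = S + T (disjoint
union in Set), |S + T| = |S| + |T|.
Total mappings = 10 + 5 = 15.

15


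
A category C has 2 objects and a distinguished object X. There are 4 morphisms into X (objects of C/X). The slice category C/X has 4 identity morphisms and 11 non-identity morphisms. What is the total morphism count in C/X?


In the slice category C/X, objects are morphisms to X.
Identity morphisms: 4 (one per object of C/X).
Non-identity morphisms: 11.
Total = 4 + 11 = 15

15


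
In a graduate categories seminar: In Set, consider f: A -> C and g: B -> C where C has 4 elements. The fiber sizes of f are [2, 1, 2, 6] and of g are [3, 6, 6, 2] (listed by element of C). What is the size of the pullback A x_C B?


The pullback A x_C B consists of pairs (a, b) with f(a) = g(b).
For each element c in C, the fiber product has |f^-1(c)| * |g^-1(c)| elements.
Summing over C: 2 * 3 + 1 * 6 + 2 * 6 + 6 * 2
= 6 + 6 + 12 + 12 = 36

36


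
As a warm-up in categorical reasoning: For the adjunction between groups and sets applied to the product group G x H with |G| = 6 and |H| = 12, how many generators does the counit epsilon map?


The counit epsilon_K: F(U(K)) -> K of the Free-Forgetful adjunction
maps |K| generators of F(U(K)) into K. For K = G x H (the product group),
|G x H| = |G| * |H|.
Total generators mapped = 6 * 12 = 72.

72


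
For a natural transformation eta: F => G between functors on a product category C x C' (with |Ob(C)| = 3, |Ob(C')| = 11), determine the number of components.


A natural transformation eta: F => G assigns one component morphism per
object of the domain category.
The domain is the product category C x C', so
|Ob(C x C')| = |Ob(C)| * |Ob(C')| = 3 * 11 = 33.
Therefore eta has 33 component morphisms.

33


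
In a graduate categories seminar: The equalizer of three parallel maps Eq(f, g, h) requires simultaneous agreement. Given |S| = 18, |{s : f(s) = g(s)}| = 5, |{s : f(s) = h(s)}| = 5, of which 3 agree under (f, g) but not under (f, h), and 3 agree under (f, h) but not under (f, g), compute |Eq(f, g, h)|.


Eq(f, g, h) is the triple-agreement set: points in S where all three
maps take the same value. Using inclusion-exclusion on the pairwise data:
Pair (f, g) agrees on 5 points; pair (f, h) on 5 points.
Points agreeing under (f, g) but not (f, h) = 3; under (f, h) but not (f, g) = 3.
Triple-agreement = agreement-in-(f, g) minus points that agree under (f, g) but not (f, h):
|Eq(f, g, h)| = 5 - 3 = 2
(cross-check via (f, h): 5 - 3 = 2.)

2


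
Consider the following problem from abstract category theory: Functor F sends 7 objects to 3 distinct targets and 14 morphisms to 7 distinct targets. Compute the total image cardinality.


The image of F consists of distinct objects and distinct morphisms.
|Im(F)| on objects = 3
|Im(F)| on morphisms = 7
Total image cardinality = 3 + 7 = 10

10


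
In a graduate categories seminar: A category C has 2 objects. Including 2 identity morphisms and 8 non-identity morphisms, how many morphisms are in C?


Each object has an identity morphism, giving 2 identities.
Adding the 8 non-identity morphisms:
Total = 2 + 8 = 10

10


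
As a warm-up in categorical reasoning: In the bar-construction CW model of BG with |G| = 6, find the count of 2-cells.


In the bar-construction CW model of BG, the n-cells are indexed by
n-tuples [g_1|...|g_n] of non-identity elements of G (degenerate
simplices with some g_i = e do not contribute cells), so there are
(|G| - 1)^n n-cells.
For dim = 2 with |G| = 6:
cells = (6 - 1)^2 = 5^2 = 25

25


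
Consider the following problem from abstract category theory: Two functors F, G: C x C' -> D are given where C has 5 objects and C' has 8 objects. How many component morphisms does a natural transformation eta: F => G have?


A natural transformation eta: F => G assigns one component morphism per
object of the domain category.
The domain is the product category C x C', so
|Ob(C x C')| = |Ob(C)| * |Ob(C')| = 5 * 8 = 40.
Therefore eta has 40 component morphisms.

40


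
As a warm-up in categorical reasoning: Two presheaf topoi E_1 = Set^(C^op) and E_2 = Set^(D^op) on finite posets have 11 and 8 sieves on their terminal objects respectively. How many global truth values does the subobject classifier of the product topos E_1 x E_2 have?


In a product of presheaf topoi E_1 x E_2, the subobject classifier
is Omega = Omega_1 x Omega_2 (componentwise), so
|Omega(top)| = |Omega_1(top_1)| * |Omega_2(top_2)|.
= 11 * 8 = 88.

88


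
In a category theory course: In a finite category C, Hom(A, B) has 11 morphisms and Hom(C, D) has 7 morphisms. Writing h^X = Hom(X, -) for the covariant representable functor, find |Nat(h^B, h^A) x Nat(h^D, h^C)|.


By the Yoneda lemma, Nat(h^B, h^A) is isomorphic to Hom(A, B),
so |Nat(h^B, h^A)| = |Hom(A, B)| and |Nat(h^D, h^C)| = |Hom(C, D)|.
|Hom(A, B)| = 11, |Hom(C, D)| = 7.
|Nat(h^B, h^A) x Nat(h^D, h^C)| = 11 * 7 = 77

77


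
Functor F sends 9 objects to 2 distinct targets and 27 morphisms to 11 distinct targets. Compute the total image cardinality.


The image of F consists of distinct objects and distinct morphisms.
|Im(F)| on objects = 2
|Im(F)| on morphisms = 11
Total image cardinality = 2 + 11 = 13

13


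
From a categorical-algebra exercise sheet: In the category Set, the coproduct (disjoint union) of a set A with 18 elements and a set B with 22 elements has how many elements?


In Set, the coproduct A + B is the disjoint union.
|A + B| = |A| + |B| = 18 + 22 = 40

40


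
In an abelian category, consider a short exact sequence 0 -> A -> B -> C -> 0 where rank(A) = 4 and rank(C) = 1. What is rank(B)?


For a short exact sequence 0 -> A -> B -> C -> 0,
rank is additive: rank(B) = rank(A) + rank(C).
rank(B) = 4 + 1 = 5

5


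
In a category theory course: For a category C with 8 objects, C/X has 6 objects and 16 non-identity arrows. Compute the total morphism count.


In the slice category C/X, objects are morphisms to X.
Identity morphisms: 6 (one per object of C/X).
Non-identity morphisms: 16.
Total = 6 + 16 = 22

22


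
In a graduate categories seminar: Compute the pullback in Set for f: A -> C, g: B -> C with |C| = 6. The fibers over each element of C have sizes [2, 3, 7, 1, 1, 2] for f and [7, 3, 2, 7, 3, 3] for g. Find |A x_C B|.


The pullback A x_C B consists of pairs (a, b) with f(a) = g(b).
For each element c in C, the fiber product has |f^-1(c)| * |g^-1(c)| elements.
Summing over C: 2 * 7 + 3 * 3 + 7 * 2 + 1 * 7 + 1 * 3 + 2 * 3
= 14 + 9 + 14 + 7 + 3 + 6 = 53

53


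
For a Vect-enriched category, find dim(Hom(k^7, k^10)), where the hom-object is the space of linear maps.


In Vect-enriched categories, Hom(k^n, k^m) is the space of m x n matrices.
dim(Hom(k^7, k^10)) = 10 * 7 = 70

70


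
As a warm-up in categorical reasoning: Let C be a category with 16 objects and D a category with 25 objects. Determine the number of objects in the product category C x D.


The product category C x D has objects that are pairs (c, d).
Number of pairs = |Ob(C)| * |Ob(D)| = 16 * 25 = 400

400


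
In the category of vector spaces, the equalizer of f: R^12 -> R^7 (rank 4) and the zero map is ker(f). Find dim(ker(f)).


The equalizer of f and the zero map is ker(f).
By the rank-nullity theorem: dim(ker(f)) = dim(domain) - rank(f).
dim(ker(f)) = 12 - 4 = 8

8


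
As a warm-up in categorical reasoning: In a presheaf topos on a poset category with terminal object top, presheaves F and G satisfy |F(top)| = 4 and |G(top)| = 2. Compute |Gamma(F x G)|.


Global sections of a presheaf on a poset with terminal top satisfy
Gamma(H) ~ H(top). Presheaves admit pointwise products, so
(F x G)(top) = F(top) x G(top) (Cartesian product).
|Gamma(F x G)| = |F(top)| * |G(top)| = 4 * 2 = 8.

8


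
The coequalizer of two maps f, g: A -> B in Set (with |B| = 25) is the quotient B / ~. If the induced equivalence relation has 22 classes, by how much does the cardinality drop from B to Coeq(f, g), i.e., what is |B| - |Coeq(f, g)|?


The coequalizer Coeq(f, g) = B / ~ has one element per equivalence class.
|B| = 25, |Coeq(f, g)| = 22.
|B| - |Coeq(f, g)| = 25 - 22 = 3.

3


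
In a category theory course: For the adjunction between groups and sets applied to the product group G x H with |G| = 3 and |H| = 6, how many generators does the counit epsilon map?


The counit epsilon_K: F(U(K)) -> K of the Free-Forgetful adjunction
maps |K| generators of F(U(K)) into K. For K = G x H (the product group),
|G x H| = |G| * |H|.
Total generators mapped = 3 * 6 = 18.

18


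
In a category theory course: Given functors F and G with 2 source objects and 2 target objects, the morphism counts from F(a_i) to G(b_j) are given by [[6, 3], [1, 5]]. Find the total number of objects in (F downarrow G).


Objects of (F downarrow G) are triples (a, b, h: F(a)->G(b)).
The count equals the sum of all entries in the hom-matrix.
sum(row 0) = 9
sum(row 1) = 6
Grand total = 15

15


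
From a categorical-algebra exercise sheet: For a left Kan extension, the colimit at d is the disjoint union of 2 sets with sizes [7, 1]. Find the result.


Pointwise, the left Kan extension (Lan_F H)(d) is the colimit, indexed
by the comma category (F downarrow d), of H composed with the
projection (F downarrow d) -> C. Here that colimit is given
as a coproduct (disjoint union) of sets, so its cardinality is the
sum of the sizes of the summands.
Coproduct of sets with sizes: 7 + 1
= 8

8


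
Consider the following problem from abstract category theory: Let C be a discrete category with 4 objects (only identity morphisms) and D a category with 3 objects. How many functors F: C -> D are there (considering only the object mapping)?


A functor from a discrete category C to D is determined by
where each object maps. Each of the 4 objects of C can map
to any of the 3 objects of D independently.
Number of functors = 3^4 = 81

81
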